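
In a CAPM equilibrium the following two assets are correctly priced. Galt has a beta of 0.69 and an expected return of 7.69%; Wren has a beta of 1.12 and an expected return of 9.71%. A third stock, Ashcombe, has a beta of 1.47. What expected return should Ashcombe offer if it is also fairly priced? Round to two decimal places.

11.35%

MRP (SML slope) = (9.71% − 7.69%) / (1.12 − 0.69) = 2.02% / 0.43 = 4.6977%
R_f (intercept) = 7.69% − 0.69 × 4.6977% = 4.4486%
E(R_Ashcombe) = R_f + β × MRP = 4.4486% + 1.47 × 4.6977% = 11.35%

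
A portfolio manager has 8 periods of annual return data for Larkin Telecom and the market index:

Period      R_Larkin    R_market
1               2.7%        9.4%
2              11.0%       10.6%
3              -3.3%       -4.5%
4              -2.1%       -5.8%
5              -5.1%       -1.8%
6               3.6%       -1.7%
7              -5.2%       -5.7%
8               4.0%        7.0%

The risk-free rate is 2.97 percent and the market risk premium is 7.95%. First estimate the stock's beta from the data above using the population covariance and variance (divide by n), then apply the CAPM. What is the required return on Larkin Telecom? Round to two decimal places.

Mean R_i = (2.7 + 11.0 − 3.3 − 2.1 − 5.1 + 3.6 − 5.2 + 4.0) / 8 = 0.7000%
Mean R_m = (9.4 + 10.6 − 4.5 − 5.8 − 1.8 − 1.7 − 5.7 + 7.0) / 8 = 0.9375%
Σ(R_i − R̄_i)(R_m − R̄_m) = 224.4600  ⇒  Cov = 224.4600 / 8 = 28.0575
Σ(R_m − R̄_m)² = 335.1988  ⇒  Var(R_m) = 335.1988 / 8 = 41.8999
β = Cov / Var(R_m) = 28.0575 / 41.8999 = 0.6696
E(R) = R_f + β × MRP = 2.97% + 0.6696 × 7.95% = 8.29%

8.29%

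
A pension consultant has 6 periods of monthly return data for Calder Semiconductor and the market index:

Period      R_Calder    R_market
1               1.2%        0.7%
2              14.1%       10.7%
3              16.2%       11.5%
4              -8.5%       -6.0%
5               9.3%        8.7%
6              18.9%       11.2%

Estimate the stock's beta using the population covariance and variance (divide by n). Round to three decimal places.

Mean R_i = (1.2 + 14.1 + 16.2 − 8.5 + 9.3 + 18.9) / 6 = 8.5333%
Mean R_m = (0.7 + 10.7 + 11.5 − 6.0 + 8.7 + 11.2) / 6 = 6.1333%
Σ(R_i − R̄_i)(R_m − R̄_m) = 367.5733  ⇒  Cov = 367.5733 / 6 = 61.2622
Σ(R_m − R̄_m)² = 258.6533  ⇒  Var(R_m) = 258.6533 / 6 = 43.1089
β = Cov / Var(R_m) = 61.2622 / 43.1089 = 1.4211

1.421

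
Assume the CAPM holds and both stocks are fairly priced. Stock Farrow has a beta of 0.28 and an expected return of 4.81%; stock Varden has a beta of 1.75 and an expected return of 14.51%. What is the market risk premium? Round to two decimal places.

6.60%

Both satisfy E(R) = R_f + β·MRP, so the slope of the SML is
MRP = (14.51% − 4.81%) / (1.75 − 0.28) = 9.70% / 1.47 = 6.5986%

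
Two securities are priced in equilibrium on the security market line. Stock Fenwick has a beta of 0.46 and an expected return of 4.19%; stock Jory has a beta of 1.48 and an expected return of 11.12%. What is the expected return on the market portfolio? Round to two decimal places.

Both satisfy E(R) = R_f + β·MRP, so the slope of the SML is
MRP = (11.12% − 4.19%) / (1.48 − 0.46) = 6.93% / 1.02 = 6.7941%
R_f = E(R_Fenwick) − β_Fenwick·MRP = 4.19% − 0.46 × 6.7941% = 1.0647%
E(R_m) = R_f + MRP = 1.0647% + 6.7941% = 7.86%

7.86%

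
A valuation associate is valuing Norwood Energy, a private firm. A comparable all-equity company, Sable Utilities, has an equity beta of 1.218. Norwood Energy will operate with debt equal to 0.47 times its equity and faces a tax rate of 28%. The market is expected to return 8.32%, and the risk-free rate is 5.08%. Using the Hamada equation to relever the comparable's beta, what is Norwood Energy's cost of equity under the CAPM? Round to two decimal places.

10.36%

β_L = β_U × [1 + (1 − t)(D/E)] = 1.218 × [1 + (1 − 0.28) × 0.47]
    = 1.218 × [1 + 0.72 × 0.47] = 1.218 × 1.3384 = 1.6302
MRP = 8.32% − 5.08% = 3.24%
E(R) = R_f + β_L × MRP = 5.08% + 1.6302 × 3.24% = 10.36%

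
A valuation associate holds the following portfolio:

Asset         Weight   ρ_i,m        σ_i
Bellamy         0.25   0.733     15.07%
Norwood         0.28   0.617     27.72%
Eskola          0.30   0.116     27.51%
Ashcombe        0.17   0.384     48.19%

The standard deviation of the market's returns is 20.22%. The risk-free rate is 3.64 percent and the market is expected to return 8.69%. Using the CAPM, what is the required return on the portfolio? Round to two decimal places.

6.55%

β_Bellamy = 0.733 × 15.07% / 20.22% = 0.5463
β_Norwood = 0.617 × 27.72% / 20.22% = 0.8459
β_Eskola = 0.116 × 27.51% / 20.22% = 0.1578
β_Ashcombe = 0.384 × 48.19% / 20.22% = 0.9152
β_P = Σ w_i β_i = 0.25×0.5463 + 0.28×0.8459 + 0.30×0.1578 + 0.17×0.9152 = 0.5764
MRP = 8.69% − 3.64% = 5.05%
E(R_P) = R_f + β_P × MRP = 3.64% + 0.5764 × 5.05% = 6.55%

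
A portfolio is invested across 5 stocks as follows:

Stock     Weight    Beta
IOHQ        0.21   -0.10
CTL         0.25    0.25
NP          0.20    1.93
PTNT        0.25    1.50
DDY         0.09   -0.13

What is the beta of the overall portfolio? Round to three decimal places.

β_P = Σ w_i β_i = 0.21×-0.10 + 0.25×0.25 + 0.20×1.93 + 0.25×1.50 + 0.09×-0.13 = 0.7908

0.791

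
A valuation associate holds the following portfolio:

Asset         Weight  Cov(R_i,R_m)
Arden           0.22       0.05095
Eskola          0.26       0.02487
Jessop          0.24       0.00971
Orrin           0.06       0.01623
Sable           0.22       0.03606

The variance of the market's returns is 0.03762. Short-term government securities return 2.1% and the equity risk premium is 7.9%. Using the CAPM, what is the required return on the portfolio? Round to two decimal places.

8.17%

β_Arden = 0.05095 / 0.03762 = 1.3543
β_Eskola = 0.02487 / 0.03762 = 0.6611
β_Jessop = 0.00971 / 0.03762 = 0.2581
β_Orrin = 0.01623 / 0.03762 = 0.4314
β_Sable = 0.03606 / 0.03762 = 0.9585
β_P = Σ w_i β_i = 0.22×1.3543 + 0.26×0.6611 + 0.24×0.2581 + 0.06×0.4314 + 0.22×0.9585 = 0.7685
E(R_P) = R_f + β_P × MRP = 2.1% + 0.7685 × 7.9% = 8.17%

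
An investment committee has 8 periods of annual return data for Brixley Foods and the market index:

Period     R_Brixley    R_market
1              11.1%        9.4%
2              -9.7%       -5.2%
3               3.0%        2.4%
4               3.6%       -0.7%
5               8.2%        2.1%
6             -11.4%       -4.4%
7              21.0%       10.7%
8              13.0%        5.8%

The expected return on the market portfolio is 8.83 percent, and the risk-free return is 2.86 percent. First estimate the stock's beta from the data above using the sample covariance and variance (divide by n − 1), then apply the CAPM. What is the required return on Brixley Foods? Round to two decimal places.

Mean R_i = (11.1 − 9.7 + 3.0 + 3.6 + 8.2 − 11.4 + 21.0 + 13.0) / 8 = 4.8500%
Mean R_m = (9.4 − 5.2 + 2.4 − 0.7 + 2.1 − 4.4 + 10.7 + 5.8) / 8 = 2.5125%
Σ(R_i − R̄_i)(R_m − R̄_m) = 429.4550  ⇒  Cov = 429.4550 / 7 = 61.3507
Σ(R_m − R̄_m)² = 243.0488  ⇒  Var(R_m) = 243.0488 / 7 = 34.7213
β = Cov / Var(R_m) = 61.3507 / 34.7213 = 1.7669
MRP = 8.83% − 2.86% = 5.97%
E(R) = R_f + β × MRP = 2.86% + 1.7669 × 5.97% = 13.41%

13.41%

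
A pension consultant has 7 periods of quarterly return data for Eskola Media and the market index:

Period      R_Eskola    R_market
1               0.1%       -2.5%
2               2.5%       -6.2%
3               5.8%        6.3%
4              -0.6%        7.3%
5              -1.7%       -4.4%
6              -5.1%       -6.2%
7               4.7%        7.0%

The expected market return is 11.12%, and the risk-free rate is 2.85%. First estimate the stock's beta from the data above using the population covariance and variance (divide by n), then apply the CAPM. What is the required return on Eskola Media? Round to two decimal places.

5.81%

Mean R_i = (0.1 + 2.5 + 5.8 − 0.6 − 1.7 − 5.1 + 4.7) / 7 = 0.8143%
Mean R_m = (-2.5 − 6.2 + 6.3 + 7.3 − 4.4 − 6.2 + 7.0) / 7 = 0.1857%
Σ(R_i − R̄_i)(R_m − R̄_m) = 87.3514  ⇒  Cov = 87.3514 / 7 = 12.4788
Σ(R_m − R̄_m)² = 244.2286  ⇒  Var(R_m) = 244.2286 / 7 = 34.8898
β = Cov / Var(R_m) = 12.4788 / 34.8898 = 0.3577
MRP = 11.12% − 2.85% = 8.27%
E(R) = R_f + β × MRP = 2.85% + 0.3577 × 8.27% = 5.81%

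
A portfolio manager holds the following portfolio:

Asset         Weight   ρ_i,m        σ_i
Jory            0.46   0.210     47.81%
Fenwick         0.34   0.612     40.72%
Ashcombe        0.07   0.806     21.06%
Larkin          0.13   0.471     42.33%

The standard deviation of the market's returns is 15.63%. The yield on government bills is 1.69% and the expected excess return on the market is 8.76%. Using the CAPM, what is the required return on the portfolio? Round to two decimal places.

β_Jory = 0.210 × 47.81% / 15.63% = 0.6424
β_Fenwick = 0.612 × 40.72% / 15.63% = 1.5944
β_Ashcombe = 0.806 × 21.06% / 15.63% = 1.0860
β_Larkin = 0.471 × 42.33% / 15.63% = 1.2756
β_P = Σ w_i β_i = 0.46×0.6424 + 0.34×1.5944 + 0.07×1.0860 + 0.13×1.2756 = 1.0794
E(R_P) = R_f + β_P × MRP = 1.69% + 1.0794 × 8.76% = 11.15%

11.15%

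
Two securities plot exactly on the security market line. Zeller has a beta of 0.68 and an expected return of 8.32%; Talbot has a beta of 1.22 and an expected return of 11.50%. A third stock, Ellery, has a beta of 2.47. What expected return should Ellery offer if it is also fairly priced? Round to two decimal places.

MRP (SML slope) = (11.50% − 8.32%) / (1.22 − 0.68) = 3.18% / 0.54 = 5.8889%
R_f (intercept) = 8.32% − 0.68 × 5.8889% = 4.3155%
E(R_Ellery) = R_f + β × MRP = 4.3155% + 2.47 × 5.8889% = 18.86%

18.86%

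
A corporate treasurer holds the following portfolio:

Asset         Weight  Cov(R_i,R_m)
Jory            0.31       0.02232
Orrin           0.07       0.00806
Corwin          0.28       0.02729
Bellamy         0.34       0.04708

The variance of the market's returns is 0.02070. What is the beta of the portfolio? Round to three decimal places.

β_Jory = 0.02232 / 0.02070 = 1.0783
β_Orrin = 0.00806 / 0.02070 = 0.3894
β_Corwin = 0.02729 / 0.02070 = 1.3184
β_Bellamy = 0.04708 / 0.02070 = 2.2744
β_P = Σ w_i β_i = 0.31×1.0783 + 0.07×0.3894 + 0.28×1.3184 + 0.34×2.2744 = 1.5040

1.504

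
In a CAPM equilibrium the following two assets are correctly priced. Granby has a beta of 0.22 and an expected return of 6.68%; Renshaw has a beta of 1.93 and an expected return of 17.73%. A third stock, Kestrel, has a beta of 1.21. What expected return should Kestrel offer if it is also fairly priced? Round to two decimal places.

13.08%

MRP (SML slope) = (17.73% − 6.68%) / (1.93 − 0.22) = 11.05% / 1.71 = 6.4620%
R_f (intercept) = 6.68% − 0.22 × 6.4620% = 5.2584%
E(R_Kestrel) = R_f + β × MRP = 5.2584% + 1.21 × 6.4620% = 13.08%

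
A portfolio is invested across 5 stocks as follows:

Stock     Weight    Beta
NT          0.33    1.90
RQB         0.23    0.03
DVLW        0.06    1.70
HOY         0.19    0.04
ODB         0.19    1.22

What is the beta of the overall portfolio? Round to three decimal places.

β_P = Σ w_i β_i = 0.33×1.90 + 0.23×0.03 + 0.06×1.70 + 0.19×0.04 + 0.19×1.22 = 0.9753

0.975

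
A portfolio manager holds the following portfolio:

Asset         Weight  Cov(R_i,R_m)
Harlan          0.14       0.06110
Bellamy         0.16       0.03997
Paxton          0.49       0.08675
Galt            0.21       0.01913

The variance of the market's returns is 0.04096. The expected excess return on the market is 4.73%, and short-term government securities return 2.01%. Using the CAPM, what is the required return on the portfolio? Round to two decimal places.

9.11%

β_Harlan = 0.06110 / 0.04096 = 1.4917
β_Bellamy = 0.03997 / 0.04096 = 0.9758
β_Paxton = 0.08675 / 0.04096 = 2.1179
β_Galt = 0.01913 / 0.04096 = 0.4670
β_P = Σ w_i β_i = 0.14×1.4917 + 0.16×0.9758 + 0.49×2.1179 + 0.21×0.4670 = 1.5008
E(R_P) = R_f + β_P × MRP = 2.01% + 1.5008 × 4.73% = 9.11%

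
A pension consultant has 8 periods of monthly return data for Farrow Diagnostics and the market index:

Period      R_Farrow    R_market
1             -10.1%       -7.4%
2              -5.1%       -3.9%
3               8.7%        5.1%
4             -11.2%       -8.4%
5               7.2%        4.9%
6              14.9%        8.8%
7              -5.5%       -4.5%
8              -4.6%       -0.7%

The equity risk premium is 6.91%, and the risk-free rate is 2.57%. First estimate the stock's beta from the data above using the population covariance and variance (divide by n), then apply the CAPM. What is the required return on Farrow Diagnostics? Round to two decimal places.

Mean R_i = (-10.1 − 5.1 + 8.7 − 11.2 + 7.2 + 14.9 − 5.5 − 4.6) / 8 = -0.7125%
Mean R_m = (-7.4 − 3.9 + 5.1 − 8.4 + 4.9 + 8.8 − 4.5 − 0.7) / 8 = -0.7625%
Σ(R_i − R̄_i)(R_m − R̄_m) = 423.1038  ⇒  Cov = 423.1038 / 8 = 52.8880
Σ(R_m − R̄_m)² = 284.0788  ⇒  Var(R_m) = 284.0788 / 8 = 35.5099
β = Cov / Var(R_m) = 52.8880 / 35.5099 = 1.4894
E(R) = R_f + β × MRP = 2.57% + 1.4894 × 6.91% = 12.86%

12.86%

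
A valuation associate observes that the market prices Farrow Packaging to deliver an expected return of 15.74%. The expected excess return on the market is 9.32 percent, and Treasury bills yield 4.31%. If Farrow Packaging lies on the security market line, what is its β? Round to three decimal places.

β = (E(R) − R_f) / MRP = (15.74% − 4.31%) / 9.32% = 11.43% / 9.32% = 1.226

1.226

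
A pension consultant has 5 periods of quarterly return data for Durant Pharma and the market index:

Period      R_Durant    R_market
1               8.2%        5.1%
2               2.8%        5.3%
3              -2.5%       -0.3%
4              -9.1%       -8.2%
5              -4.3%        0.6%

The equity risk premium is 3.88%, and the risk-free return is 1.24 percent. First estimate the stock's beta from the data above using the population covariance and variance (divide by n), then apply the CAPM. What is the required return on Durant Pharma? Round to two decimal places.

5.49%

Mean R_i = (8.2 + 2.8 − 2.5 − 9.1 − 4.3) / 5 = -0.9800%
Mean R_m = (5.1 + 5.3 − 0.3 − 8.2 + 0.6) / 5 = 0.5000%
Σ(R_i − R̄_i)(R_m − R̄_m) = 131.9000  ⇒  Cov = 131.9000 / 5 = 26.3800
Σ(R_m − R̄_m)² = 120.5400  ⇒  Var(R_m) = 120.5400 / 5 = 24.1080
β = Cov / Var(R_m) = 26.3800 / 24.1080 = 1.0942
E(R) = R_f + β × MRP = 1.24% + 1.0942 × 3.88% = 5.49%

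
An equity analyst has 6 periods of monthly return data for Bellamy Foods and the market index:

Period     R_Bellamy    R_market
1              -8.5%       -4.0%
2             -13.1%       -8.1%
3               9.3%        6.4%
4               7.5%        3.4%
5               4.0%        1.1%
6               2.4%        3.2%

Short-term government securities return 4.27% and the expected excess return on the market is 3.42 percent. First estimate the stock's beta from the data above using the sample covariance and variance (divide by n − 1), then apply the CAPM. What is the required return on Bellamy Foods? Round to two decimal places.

9.86%

Mean R_i = (-8.5 − 13.1 + 9.3 + 7.5 + 4.0 + 2.4) / 6 = 0.2667%
Mean R_m = (-4.0 − 8.1 + 6.4 + 3.4 + 1.1 + 3.2) / 6 = 0.3333%
Σ(R_i − R̄_i)(R_m − R̄_m) = 236.6767  ⇒  Cov = 236.6767 / 5 = 47.3353
Σ(R_m − R̄_m)² = 144.9133  ⇒  Var(R_m) = 144.9133 / 5 = 28.9827
β = Cov / Var(R_m) = 47.3353 / 28.9827 = 1.6332
E(R) = R_f + β × MRP = 4.27% + 1.6332 × 3.42% = 9.86%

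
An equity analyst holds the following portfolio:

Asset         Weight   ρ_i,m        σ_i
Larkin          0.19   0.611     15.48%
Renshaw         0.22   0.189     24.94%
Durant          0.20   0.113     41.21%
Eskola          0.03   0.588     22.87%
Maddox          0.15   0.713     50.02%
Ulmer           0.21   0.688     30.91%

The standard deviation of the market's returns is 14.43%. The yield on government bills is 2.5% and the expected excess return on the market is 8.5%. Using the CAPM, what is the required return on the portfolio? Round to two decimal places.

10.74%

β_Larkin = 0.611 × 15.48% / 14.43% = 0.6555
β_Renshaw = 0.189 × 24.94% / 14.43% = 0.3267
β_Durant = 0.113 × 41.21% / 14.43% = 0.3227
β_Eskola = 0.588 × 22.87% / 14.43% = 0.9319
β_Maddox = 0.713 × 50.02% / 14.43% = 2.4715
β_Ulmer = 0.688 × 30.91% / 14.43% = 1.4737
β_P = Σ w_i β_i = 0.19×0.6555 + 0.22×0.3267 + 0.20×0.3227 + 0.03×0.9319 + 0.15×2.4715 + 0.21×1.4737 = 0.9691
E(R_P) = R_f + β_P × MRP = 2.5% + 0.9691 × 8.5% = 10.74%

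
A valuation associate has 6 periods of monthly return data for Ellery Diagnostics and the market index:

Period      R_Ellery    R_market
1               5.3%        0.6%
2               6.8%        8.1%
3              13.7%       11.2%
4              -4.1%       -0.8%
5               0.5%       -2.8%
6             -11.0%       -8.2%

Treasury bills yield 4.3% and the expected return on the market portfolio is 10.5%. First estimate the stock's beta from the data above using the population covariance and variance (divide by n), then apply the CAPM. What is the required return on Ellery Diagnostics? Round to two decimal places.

Mean R_i = (5.3 + 6.8 + 13.7 − 4.1 + 0.5 − 11.0) / 6 = 1.8667%
Mean R_m = (0.6 + 8.1 + 11.2 − 0.8 − 2.8 − 8.2) / 6 = 1.3500%
Σ(R_i − R̄_i)(R_m − R̄_m) = 288.6600  ⇒  Cov = 288.6600 / 6 = 48.1100
Σ(R_m − R̄_m)² = 256.1950  ⇒  Var(R_m) = 256.1950 / 6 = 42.6992
β = Cov / Var(R_m) = 48.1100 / 42.6992 = 1.1267
MRP = 10.5% − 4.3% = 6.20%
E(R) = R_f + β × MRP = 4.3% + 1.1267 × 6.2% = 11.29%

11.29%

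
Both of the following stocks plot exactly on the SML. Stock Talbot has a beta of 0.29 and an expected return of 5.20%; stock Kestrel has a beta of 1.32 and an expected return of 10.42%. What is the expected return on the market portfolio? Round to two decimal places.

Both satisfy E(R) = R_f + β·MRP, so the slope of the SML is
MRP = (10.42% − 5.20%) / (1.32 − 0.29) = 5.22% / 1.03 = 5.0680%
R_f = E(R_Talbot) − β_Talbot·MRP = 5.20% − 0.29 × 5.0680% = 3.7303%
E(R_m) = R_f + MRP = 3.7303% + 5.0680% = 8.80%

8.80%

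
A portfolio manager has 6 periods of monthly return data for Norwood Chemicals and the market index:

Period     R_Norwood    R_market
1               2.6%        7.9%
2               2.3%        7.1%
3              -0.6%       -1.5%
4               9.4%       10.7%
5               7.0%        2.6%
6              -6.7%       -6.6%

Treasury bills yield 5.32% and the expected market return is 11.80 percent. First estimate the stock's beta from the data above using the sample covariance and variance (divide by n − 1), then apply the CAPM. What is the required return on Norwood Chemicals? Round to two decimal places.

10.02%

Mean R_i = (2.6 + 2.3 − 0.6 + 9.4 + 7.0 − 6.7) / 6 = 2.3333%
Mean R_m = (7.9 + 7.1 − 1.5 + 10.7 + 2.6 − 6.6) / 6 = 3.3667%
Σ(R_i − R̄_i)(R_m − R̄_m) = 153.6367  ⇒  Cov = 153.6367 / 5 = 30.7273
Σ(R_m − R̄_m)² = 211.8733  ⇒  Var(R_m) = 211.8733 / 5 = 42.3747
β = Cov / Var(R_m) = 30.7273 / 42.3747 = 0.7251
MRP = 11.80% − 5.32% = 6.48%
E(R) = R_f + β × MRP = 5.32% + 0.7251 × 6.48% = 10.02%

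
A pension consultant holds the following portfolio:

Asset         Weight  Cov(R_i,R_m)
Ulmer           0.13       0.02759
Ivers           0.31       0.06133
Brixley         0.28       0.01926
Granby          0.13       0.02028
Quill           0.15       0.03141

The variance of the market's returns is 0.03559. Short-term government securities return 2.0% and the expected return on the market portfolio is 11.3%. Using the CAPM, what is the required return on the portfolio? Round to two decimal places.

β_Ulmer = 0.02759 / 0.03559 = 0.7752
β_Ivers = 0.06133 / 0.03559 = 1.7232
β_Brixley = 0.01926 / 0.03559 = 0.5412
β_Granby = 0.02028 / 0.03559 = 0.5698
β_Quill = 0.03141 / 0.03559 = 0.8826
β_P = Σ w_i β_i = 0.13×0.7752 + 0.31×1.7232 + 0.28×0.5412 + 0.13×0.5698 + 0.15×0.8826 = 0.9930
MRP = 11.3% − 2.0% = 9.30%
E(R_P) = R_f + β_P × MRP = 2.0% + 0.9930 × 9.3% = 11.23%

11.23%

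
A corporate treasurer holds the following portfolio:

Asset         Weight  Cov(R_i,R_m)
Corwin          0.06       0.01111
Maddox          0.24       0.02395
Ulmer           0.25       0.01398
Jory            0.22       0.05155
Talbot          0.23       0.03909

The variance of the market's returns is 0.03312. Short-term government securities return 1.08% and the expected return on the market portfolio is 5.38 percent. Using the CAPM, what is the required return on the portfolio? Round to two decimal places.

5.01%

β_Corwin = 0.01111 / 0.03312 = 0.3354
β_Maddox = 0.02395 / 0.03312 = 0.7231
β_Ulmer = 0.01398 / 0.03312 = 0.4221
β_Jory = 0.05155 / 0.03312 = 1.5565
β_Talbot = 0.03909 / 0.03312 = 1.1803
β_P = Σ w_i β_i = 0.06×0.3354 + 0.24×0.7231 + 0.25×0.4221 + 0.22×1.5565 + 0.23×1.1803 = 0.9131
MRP = 5.38% − 1.08% = 4.30%
E(R_P) = R_f + β_P × MRP = 1.08% + 0.9131 × 4.30% = 5.01%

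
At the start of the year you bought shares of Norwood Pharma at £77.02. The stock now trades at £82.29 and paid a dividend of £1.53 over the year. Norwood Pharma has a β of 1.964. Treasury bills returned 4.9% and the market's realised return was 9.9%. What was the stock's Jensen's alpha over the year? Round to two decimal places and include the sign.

Realised HPR = (P1 + D1 − P0) / P0 = (82.29 + 1.53 − 77.02) / 77.02 = 6.80 / 77.02 = 8.8289%
MRP = 9.9% − 4.9% = 5.00%
CAPM required = R_f + β·MRP = 4.9% + 1.964 × 5.0% = 14.7200%
α = realised − required = 8.8289% − 14.7200% = -5.89%

-5.89%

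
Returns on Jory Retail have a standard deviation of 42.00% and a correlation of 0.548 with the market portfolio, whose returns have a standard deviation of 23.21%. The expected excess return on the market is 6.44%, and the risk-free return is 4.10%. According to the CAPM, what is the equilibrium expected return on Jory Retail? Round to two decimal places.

β = ρ × σ_i / σ_m = 0.548 × 42.00% / 23.21% = 0.9916
E(R) = 4.10% + 0.9916 × 6.44% = 10.49%

10.49%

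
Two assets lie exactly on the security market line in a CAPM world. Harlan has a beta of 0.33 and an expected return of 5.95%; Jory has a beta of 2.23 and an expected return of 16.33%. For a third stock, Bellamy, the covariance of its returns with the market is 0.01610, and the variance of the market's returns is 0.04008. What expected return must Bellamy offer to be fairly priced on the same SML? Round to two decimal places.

MRP = (16.33% − 5.95%) / (2.23 − 0.33) = 5.4632%
R_f = 5.95% − 0.33 × 5.4632% = 4.1471%
β_Bellamy = Cov / Var(R_m) = 0.01610 / 0.04008 = 0.4017
E(R_Bellamy) = R_f + β × MRP = 4.1471% + 0.4017 × 5.4632% = 6.34%

6.34%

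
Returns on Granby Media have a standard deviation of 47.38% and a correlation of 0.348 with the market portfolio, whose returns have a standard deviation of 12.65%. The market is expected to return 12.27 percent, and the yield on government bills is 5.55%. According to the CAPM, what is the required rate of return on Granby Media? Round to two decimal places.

14.31%

β = ρ × σ_i / σ_m = 0.348 × 47.38% / 12.65% = 1.3034
MRP = 12.27% − 5.55% = 6.72%
E(R) = 5.55% + 1.3034 × 6.72% = 14.31%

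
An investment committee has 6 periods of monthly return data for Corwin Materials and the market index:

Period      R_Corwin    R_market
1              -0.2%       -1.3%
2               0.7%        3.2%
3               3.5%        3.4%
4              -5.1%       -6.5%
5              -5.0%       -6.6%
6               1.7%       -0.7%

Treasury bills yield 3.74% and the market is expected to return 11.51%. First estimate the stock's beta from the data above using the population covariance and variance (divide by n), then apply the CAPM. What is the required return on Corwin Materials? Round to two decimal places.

9.55%

Mean R_i = (-0.2 + 0.7 + 3.5 − 5.1 − 5.0 + 1.7) / 6 = -0.7333%
Mean R_m = (-1.3 + 3.2 + 3.4 − 6.5 − 6.6 − 0.7) / 6 = -1.4167%
Σ(R_i − R̄_i)(R_m − R̄_m) = 73.1267  ⇒  Cov = 73.1267 / 6 = 12.1878
Σ(R_m − R̄_m)² = 97.7483  ⇒  Var(R_m) = 97.7483 / 6 = 16.2914
β = Cov / Var(R_m) = 12.1878 / 16.2914 = 0.7481
MRP = 11.51% − 3.74% = 7.77%
E(R) = R_f + β × MRP = 3.74% + 0.7481 × 7.77% = 9.55%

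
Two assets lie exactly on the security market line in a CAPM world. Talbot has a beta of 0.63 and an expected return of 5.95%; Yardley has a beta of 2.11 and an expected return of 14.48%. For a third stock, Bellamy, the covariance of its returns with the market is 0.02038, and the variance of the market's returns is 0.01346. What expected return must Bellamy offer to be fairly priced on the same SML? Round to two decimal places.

11.05%

MRP = (14.48% − 5.95%) / (2.11 − 0.63) = 5.7635%
R_f = 5.95% − 0.63 × 5.7635% = 2.3190%
β_Bellamy = Cov / Var(R_m) = 0.02038 / 0.01346 = 1.5141
E(R_Bellamy) = R_f + β × MRP = 2.3190% + 1.5141 × 5.7635% = 11.05%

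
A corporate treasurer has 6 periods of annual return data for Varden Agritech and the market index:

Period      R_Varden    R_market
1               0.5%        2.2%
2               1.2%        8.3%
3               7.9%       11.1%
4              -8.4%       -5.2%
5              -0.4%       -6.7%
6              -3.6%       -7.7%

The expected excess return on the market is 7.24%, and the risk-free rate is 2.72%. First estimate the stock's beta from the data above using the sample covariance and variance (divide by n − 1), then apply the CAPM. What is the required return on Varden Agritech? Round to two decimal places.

Mean R_i = (0.5 + 1.2 + 7.9 − 8.4 − 0.4 − 3.6) / 6 = -0.4667%
Mean R_m = (2.2 + 8.3 + 11.1 − 5.2 − 6.7 − 7.7) / 6 = 0.3333%
Σ(R_i − R̄_i)(R_m − R̄_m) = 173.7633  ⇒  Cov = 173.7633 / 5 = 34.7527
Σ(R_m − R̄_m)² = 327.4933  ⇒  Var(R_m) = 327.4933 / 5 = 65.4987
β = Cov / Var(R_m) = 34.7527 / 65.4987 = 0.5306
E(R) = R_f + β × MRP = 2.72% + 0.5306 × 7.24% = 6.56%

6.56%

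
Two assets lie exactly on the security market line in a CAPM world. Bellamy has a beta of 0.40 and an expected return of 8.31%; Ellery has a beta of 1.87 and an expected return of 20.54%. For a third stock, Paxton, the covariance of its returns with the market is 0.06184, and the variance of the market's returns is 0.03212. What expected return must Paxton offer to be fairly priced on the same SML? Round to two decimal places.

21.00%

MRP = (20.54% − 8.31%) / (1.87 − 0.40) = 8.3197%
R_f = 8.31% − 0.40 × 8.3197% = 4.9821%
β_Paxton = Cov / Var(R_m) = 0.06184 / 0.03212 = 1.9253
E(R_Paxton) = R_f + β × MRP = 4.9821% + 1.9253 × 8.3197% = 21.00%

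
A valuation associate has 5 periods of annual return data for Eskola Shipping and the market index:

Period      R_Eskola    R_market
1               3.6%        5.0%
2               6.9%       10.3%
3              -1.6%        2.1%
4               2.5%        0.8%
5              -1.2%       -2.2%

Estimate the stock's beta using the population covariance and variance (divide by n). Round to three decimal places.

Mean R_i = (3.6 + 6.9 − 1.6 + 2.5 − 1.2) / 5 = 2.0400%
Mean R_m = (5.0 + 10.3 + 2.1 + 0.8 − 2.2) / 5 = 3.2000%
Σ(R_i − R̄_i)(R_m − R̄_m) = 57.7100  ⇒  Cov = 57.7100 / 5 = 11.5420
Σ(R_m − R̄_m)² = 89.7800  ⇒  Var(R_m) = 89.7800 / 5 = 17.9560
β = Cov / Var(R_m) = 11.5420 / 17.9560 = 0.6428

0.643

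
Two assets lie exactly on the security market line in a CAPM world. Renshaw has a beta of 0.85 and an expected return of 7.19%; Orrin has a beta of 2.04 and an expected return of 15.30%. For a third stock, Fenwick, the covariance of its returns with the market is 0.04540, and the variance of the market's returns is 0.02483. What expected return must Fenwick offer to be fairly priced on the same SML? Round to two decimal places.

13.86%

MRP = (15.30% − 7.19%) / (2.04 − 0.85) = 6.8151%
R_f = 7.19% − 0.85 × 6.8151% = 1.3972%
β_Fenwick = Cov / Var(R_m) = 0.04540 / 0.02483 = 1.8284
E(R_Fenwick) = R_f + β × MRP = 1.3972% + 1.8284 × 6.8151% = 13.86%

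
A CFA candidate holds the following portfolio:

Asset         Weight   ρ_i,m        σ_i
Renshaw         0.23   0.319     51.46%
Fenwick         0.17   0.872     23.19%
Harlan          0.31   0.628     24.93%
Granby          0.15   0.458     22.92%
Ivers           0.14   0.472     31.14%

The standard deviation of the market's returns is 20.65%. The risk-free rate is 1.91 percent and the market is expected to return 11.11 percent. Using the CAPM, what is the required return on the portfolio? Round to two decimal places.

8.90%

β_Renshaw = 0.319 × 51.46% / 20.65% = 0.7950
β_Fenwick = 0.872 × 23.19% / 20.65% = 0.9793
β_Harlan = 0.628 × 24.93% / 20.65% = 0.7582
β_Granby = 0.458 × 22.92% / 20.65% = 0.5083
β_Ivers = 0.472 × 31.14% / 20.65% = 0.7118
β_P = Σ w_i β_i = 0.23×0.7950 + 0.17×0.9793 + 0.31×0.7582 + 0.15×0.5083 + 0.14×0.7118 = 0.7603
MRP = 11.11% − 1.91% = 9.20%
E(R_P) = R_f + β_P × MRP = 1.91% + 0.7603 × 9.20% = 8.90%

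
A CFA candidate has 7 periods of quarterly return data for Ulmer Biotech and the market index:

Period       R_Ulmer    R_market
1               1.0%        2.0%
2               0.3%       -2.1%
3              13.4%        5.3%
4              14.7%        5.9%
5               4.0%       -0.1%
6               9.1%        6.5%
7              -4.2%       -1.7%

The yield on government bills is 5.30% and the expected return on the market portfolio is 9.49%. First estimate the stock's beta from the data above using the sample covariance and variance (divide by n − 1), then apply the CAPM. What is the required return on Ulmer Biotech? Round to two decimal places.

12.49%

Mean R_i = (1.0 + 0.3 + 13.4 + 14.7 + 4.0 + 9.1 − 4.2) / 7 = 5.4714%
Mean R_m = (2.0 − 2.1 + 5.3 + 5.9 − 0.1 + 6.5 − 1.7) / 7 = 2.2571%
Σ(R_i − R̄_i)(R_m − R̄_m) = 138.5614  ⇒  Cov = 138.5614 / 6 = 23.0936
Σ(R_m − R̄_m)² = 80.7971  ⇒  Var(R_m) = 80.7971 / 6 = 13.4662
β = Cov / Var(R_m) = 23.0936 / 13.4662 = 1.7149
MRP = 9.49% − 5.30% = 4.19%
E(R) = R_f + β × MRP = 5.30% + 1.7149 × 4.19% = 12.49%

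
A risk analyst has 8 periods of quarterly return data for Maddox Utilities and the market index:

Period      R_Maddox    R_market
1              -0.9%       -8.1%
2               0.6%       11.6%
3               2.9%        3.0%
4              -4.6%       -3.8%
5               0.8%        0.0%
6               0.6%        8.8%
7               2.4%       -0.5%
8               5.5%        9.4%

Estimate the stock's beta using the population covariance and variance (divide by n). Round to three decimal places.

0.230

Mean R_i = (-0.9 + 0.6 + 2.9 − 4.6 + 0.8 + 0.6 + 2.4 + 5.5) / 8 = 0.9125%
Mean R_m = (-8.1 + 11.6 + 3.0 − 3.8 + 0.0 + 8.8 − 0.5 + 9.4) / 8 = 2.5500%
Σ(R_i − R̄_i)(R_m − R̄_m) = 77.5950  ⇒  Cov = 77.5950 / 8 = 9.6994
Σ(R_m − R̄_m)² = 337.6400  ⇒  Var(R_m) = 337.6400 / 8 = 42.2050
β = Cov / Var(R_m) = 9.6994 / 42.2050 = 0.2298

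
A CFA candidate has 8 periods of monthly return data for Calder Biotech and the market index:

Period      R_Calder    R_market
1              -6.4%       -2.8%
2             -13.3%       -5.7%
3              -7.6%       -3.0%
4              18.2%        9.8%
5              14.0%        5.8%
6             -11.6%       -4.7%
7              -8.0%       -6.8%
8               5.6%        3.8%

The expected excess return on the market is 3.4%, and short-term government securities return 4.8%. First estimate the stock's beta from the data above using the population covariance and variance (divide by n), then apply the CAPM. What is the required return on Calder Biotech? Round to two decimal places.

Mean R_i = (-6.4 − 13.3 − 7.6 + 18.2 + 14.0 − 11.6 − 8.0 + 5.6) / 8 = -1.1375%
Mean R_m = (-2.8 − 5.7 − 3.0 + 9.8 + 5.8 − 4.7 − 6.8 + 3.8) / 8 = -0.4500%
Σ(R_i − R̄_i)(R_m − R̄_m) = 502.1950  ⇒  Cov = 502.1950 / 8 = 62.7744
Σ(R_m − R̄_m)² = 260.1600  ⇒  Var(R_m) = 260.1600 / 8 = 32.5200
β = Cov / Var(R_m) = 62.7744 / 32.5200 = 1.9303
E(R) = R_f + β × MRP = 4.8% + 1.9303 × 3.4% = 11.36%

11.36%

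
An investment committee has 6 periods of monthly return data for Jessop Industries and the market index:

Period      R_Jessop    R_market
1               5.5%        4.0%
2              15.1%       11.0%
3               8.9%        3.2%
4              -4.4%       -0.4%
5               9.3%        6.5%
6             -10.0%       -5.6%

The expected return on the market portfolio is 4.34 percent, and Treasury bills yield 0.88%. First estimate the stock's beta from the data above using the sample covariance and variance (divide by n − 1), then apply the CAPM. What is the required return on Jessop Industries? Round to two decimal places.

6.38%

Mean R_i = (5.5 + 15.1 + 8.9 − 4.4 + 9.3 − 10.0) / 6 = 4.0667%
Mean R_m = (4.0 + 11.0 + 3.2 − 0.4 + 6.5 − 5.6) / 6 = 3.1167%
Σ(R_i − R̄_i)(R_m − R̄_m) = 258.7433  ⇒  Cov = 258.7433 / 5 = 51.7487
Σ(R_m − R̄_m)² = 162.7283  ⇒  Var(R_m) = 162.7283 / 5 = 32.5457
β = Cov / Var(R_m) = 51.7487 / 32.5457 = 1.5900
MRP = 4.34% − 0.88% = 3.46%
E(R) = R_f + β × MRP = 0.88% + 1.5900 × 3.46% = 6.38%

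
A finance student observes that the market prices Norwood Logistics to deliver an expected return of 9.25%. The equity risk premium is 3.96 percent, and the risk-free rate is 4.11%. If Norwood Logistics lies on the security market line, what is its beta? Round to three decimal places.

β = (E(R) − R_f) / MRP = (9.25% − 4.11%) / 3.96% = 5.14% / 3.96% = 1.298

1.298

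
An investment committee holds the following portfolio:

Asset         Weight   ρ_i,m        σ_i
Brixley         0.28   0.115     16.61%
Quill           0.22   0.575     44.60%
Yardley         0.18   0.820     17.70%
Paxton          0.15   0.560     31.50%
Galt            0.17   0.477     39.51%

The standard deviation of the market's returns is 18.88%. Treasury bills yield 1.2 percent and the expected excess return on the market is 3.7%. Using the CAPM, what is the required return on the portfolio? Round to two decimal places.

β_Brixley = 0.115 × 16.61% / 18.88% = 0.1012
β_Quill = 0.575 × 44.60% / 18.88% = 1.3583
β_Yardley = 0.820 × 17.70% / 18.88% = 0.7688
β_Paxton = 0.560 × 31.50% / 18.88% = 0.9343
β_Galt = 0.477 × 39.51% / 18.88% = 0.9982
β_P = Σ w_i β_i = 0.28×0.1012 + 0.22×1.3583 + 0.18×0.7688 + 0.15×0.9343 + 0.17×0.9982 = 0.7754
E(R_P) = R_f + β_P × MRP = 1.2% + 0.7754 × 3.7% = 4.07%

4.07%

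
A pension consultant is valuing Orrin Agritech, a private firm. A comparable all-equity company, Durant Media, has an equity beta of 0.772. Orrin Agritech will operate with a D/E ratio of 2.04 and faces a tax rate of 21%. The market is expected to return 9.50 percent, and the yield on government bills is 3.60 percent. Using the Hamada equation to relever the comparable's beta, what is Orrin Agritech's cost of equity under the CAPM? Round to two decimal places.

15.50%

β_L = β_U × [1 + (1 − t)(D/E)] = 0.772 × [1 + (1 − 0.21) × 2.04]
    = 0.772 × [1 + 0.79 × 2.04] = 0.772 × 2.6116 = 2.0162
MRP = 9.50% − 3.60% = 5.90%
E(R) = R_f + β_L × MRP = 3.60% + 2.0162 × 5.90% = 15.50%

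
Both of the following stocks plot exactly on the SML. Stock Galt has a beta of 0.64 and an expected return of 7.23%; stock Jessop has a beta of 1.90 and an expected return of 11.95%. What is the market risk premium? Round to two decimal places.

3.75%

Both satisfy E(R) = R_f + β·MRP, so the slope of the SML is
MRP = (11.95% − 7.23%) / (1.90 − 0.64) = 4.72% / 1.26 = 3.7460%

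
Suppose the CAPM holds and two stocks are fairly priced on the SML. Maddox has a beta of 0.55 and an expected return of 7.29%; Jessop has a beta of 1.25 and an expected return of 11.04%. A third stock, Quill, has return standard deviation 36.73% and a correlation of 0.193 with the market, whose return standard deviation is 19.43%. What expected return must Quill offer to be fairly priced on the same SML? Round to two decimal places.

6.30%

MRP = (11.04% − 7.29%) / (1.25 − 0.55) = 5.3571%
R_f = 7.29% − 0.55 × 5.3571% = 4.3436%
β_Quill = ρ·σ_i/σ_m = 0.193 × 36.73 / 19.43 = 0.3648
E(R_Quill) = R_f + β × MRP = 4.3436% + 0.3648 × 5.3571% = 6.30%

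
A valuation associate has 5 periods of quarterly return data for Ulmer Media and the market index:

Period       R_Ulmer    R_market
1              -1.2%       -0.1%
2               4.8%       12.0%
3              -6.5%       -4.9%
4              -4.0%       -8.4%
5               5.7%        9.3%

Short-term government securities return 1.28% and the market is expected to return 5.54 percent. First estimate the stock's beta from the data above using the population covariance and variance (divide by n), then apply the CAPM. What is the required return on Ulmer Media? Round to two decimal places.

Mean R_i = (-1.2 + 4.8 − 6.5 − 4.0 + 5.7) / 5 = -0.2400%
Mean R_m = (-0.1 + 12.0 − 4.9 − 8.4 + 9.3) / 5 = 1.5800%
Σ(R_i − R̄_i)(R_m − R̄_m) = 178.0760  ⇒  Cov = 178.0760 / 5 = 35.6152
Σ(R_m − R̄_m)² = 312.5880  ⇒  Var(R_m) = 312.5880 / 5 = 62.5176
β = Cov / Var(R_m) = 35.6152 / 62.5176 = 0.5697
MRP = 5.54% − 1.28% = 4.26%
E(R) = R_f + β × MRP = 1.28% + 0.5697 × 4.26% = 3.71%

3.71%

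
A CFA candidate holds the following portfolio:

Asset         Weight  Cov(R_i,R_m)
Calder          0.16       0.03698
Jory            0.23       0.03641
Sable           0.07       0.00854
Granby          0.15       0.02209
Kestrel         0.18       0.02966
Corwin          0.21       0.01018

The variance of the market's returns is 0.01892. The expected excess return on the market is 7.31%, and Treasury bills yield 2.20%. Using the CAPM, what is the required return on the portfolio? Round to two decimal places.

12.12%

β_Calder = 0.03698 / 0.01892 = 1.9545
β_Jory = 0.03641 / 0.01892 = 1.9244
β_Sable = 0.00854 / 0.01892 = 0.4514
β_Granby = 0.02209 / 0.01892 = 1.1675
β_Kestrel = 0.02966 / 0.01892 = 1.5677
β_Corwin = 0.01018 / 0.01892 = 0.5381
β_P = Σ w_i β_i = 0.16×1.9545 + 0.23×1.9244 + 0.07×0.4514 + 0.15×1.1675 + 0.18×1.5677 + 0.21×0.5381 = 1.3572
E(R_P) = R_f + β_P × MRP = 2.20% + 1.3572 × 7.31% = 12.12%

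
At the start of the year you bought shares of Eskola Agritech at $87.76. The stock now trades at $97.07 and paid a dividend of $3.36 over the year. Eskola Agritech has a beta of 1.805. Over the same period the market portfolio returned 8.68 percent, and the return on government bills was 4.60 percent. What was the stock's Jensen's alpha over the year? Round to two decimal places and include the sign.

Realised HPR = (P1 + D1 − P0) / P0 = (97.07 + 3.36 − 87.76) / 87.76 = 12.67 / 87.76 = 14.4371%
MRP = 8.68% − 4.60% = 4.08%
CAPM required = R_f + β·MRP = 4.60% + 1.805 × 4.08% = 11.96440%
α = realised − required = 14.4371% − 11.96440% = +2.47%

+2.47%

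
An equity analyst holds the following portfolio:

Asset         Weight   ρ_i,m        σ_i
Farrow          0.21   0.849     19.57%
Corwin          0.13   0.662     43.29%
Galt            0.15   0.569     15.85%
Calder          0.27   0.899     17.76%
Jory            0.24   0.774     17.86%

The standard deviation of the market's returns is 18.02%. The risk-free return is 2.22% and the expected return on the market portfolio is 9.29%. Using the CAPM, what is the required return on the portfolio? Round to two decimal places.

β_Farrow = 0.849 × 19.57% / 18.02% = 0.9220
β_Corwin = 0.662 × 43.29% / 18.02% = 1.5903
β_Galt = 0.569 × 15.85% / 18.02% = 0.5005
β_Calder = 0.899 × 17.76% / 18.02% = 0.8860
β_Jory = 0.774 × 17.86% / 18.02% = 0.7671
β_P = Σ w_i β_i = 0.21×0.9220 + 0.13×1.5903 + 0.15×0.5005 + 0.27×0.8860 + 0.24×0.7671 = 0.8988
MRP = 9.29% − 2.22% = 7.07%
E(R_P) = R_f + β_P × MRP = 2.22% + 0.8988 × 7.07% = 8.57%

8.57%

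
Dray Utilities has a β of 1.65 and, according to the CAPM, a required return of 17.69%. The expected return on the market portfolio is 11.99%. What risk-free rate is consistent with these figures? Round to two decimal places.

E(R) = R_f + β(E(R_m) − R_f) = R_f(1 − β) + β·E(R_m)
17.69% = R_f × (1 − 1.65) + 1.65 × 11.99%
17.69% = R_f × -0.65 + 19.7835%
R_f = (17.69% − 19.7835%) / -0.65 = 3.22%

3.22%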